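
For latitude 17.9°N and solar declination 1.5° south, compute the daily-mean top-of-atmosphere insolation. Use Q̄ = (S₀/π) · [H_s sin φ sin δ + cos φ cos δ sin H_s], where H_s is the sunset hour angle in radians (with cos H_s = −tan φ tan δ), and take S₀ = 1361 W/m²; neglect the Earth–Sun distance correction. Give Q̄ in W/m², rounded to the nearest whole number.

−tan φ tan δ = −(0.3230)(-0.0262) = 0.0085; H_s = arccos(0.0085) = 89.51°. In radians, H_s = 1.5622.
H_s sin φ sin δ = 1.5622 × 0.3074 × -0.0262 = -0.0126.
cos φ cos δ sin H_s = 0.9516 × 0.9997 × 1.0000 = 0.9513.
Q̄ = (1361/π) × (-0.0126 + 0.9513) = 433.22 × 0.9387 = 406.66 W/m².

407 W/m²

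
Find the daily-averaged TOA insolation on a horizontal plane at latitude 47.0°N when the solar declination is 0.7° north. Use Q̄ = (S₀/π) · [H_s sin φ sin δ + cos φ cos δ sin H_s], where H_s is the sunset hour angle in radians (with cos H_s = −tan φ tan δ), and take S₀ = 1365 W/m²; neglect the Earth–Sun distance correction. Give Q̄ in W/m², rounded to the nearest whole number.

−tan φ tan δ = −(1.0724)(0.0122) = -0.0131; H_s = arccos(-0.0131) = 90.75°. In radians, H_s = 1.5839.
H_s sin φ sin δ = 1.5839 × 0.7314 × 0.0122 = 0.0141.
cos φ cos δ sin H_s = 0.6820 × 0.9999 × 0.9999 = 0.6819.
Q̄ = (1365/π) × (0.0141 + 0.6819) = 434.49 × 0.6960 = 302.41 W/m².

302 W/m²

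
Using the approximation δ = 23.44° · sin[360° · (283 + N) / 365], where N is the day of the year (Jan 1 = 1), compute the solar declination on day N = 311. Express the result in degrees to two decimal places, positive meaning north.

-16.82°

360 × (283 + 311) / 365 = 585.863°; sin(585.863°) = -0.7177.
δ = 23.44 × -0.7177 = -16.823° ≈ -16.82°.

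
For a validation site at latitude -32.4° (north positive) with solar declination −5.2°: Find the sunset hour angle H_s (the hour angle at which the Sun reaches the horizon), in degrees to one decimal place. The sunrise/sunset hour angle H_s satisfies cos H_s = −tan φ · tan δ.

93.3°

cos H_s = −tan(-32.4°) · tan(-5.2°) = -0.0578, so H_s = arccos(-0.0578) = 93.31°.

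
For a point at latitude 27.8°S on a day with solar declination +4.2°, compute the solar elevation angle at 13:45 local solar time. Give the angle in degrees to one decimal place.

Hour angle H = 15° × (13.75 − 12) = 26.25°.
cos θ_z = sin(-27.8°) sin(4.2°) + cos(-27.8°) cos(4.2°) cos(26.25°) = -0.0342 + 0.7912 = 0.7570.
θ_z = arccos(0.7570) = 40.80°, so the elevation is 90° − 40.80° = 49.20°.

49.2°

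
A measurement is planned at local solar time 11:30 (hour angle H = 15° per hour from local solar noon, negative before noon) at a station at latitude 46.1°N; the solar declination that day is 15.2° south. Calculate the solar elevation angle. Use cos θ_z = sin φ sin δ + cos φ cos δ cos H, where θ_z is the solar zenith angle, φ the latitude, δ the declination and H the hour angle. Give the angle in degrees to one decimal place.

28.3°

Hour angle H = 15° × (11.5 − 12) = -7.50°.
cos θ_z = sin(46.1°) sin(-15.2°) + cos(46.1°) cos(-15.2°) cos(-7.50°) = -0.1889 + 0.6634 = 0.4745.
θ_z = arccos(0.4745) = 61.67°, so the elevation is 90° − 61.67° = 28.33°.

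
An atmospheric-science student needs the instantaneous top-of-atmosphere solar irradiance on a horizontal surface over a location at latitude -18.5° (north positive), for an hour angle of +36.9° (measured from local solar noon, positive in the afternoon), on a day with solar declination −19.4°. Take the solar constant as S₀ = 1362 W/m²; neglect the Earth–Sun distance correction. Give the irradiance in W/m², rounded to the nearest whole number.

1118 W/m²

With φ = -18.5°, δ = -19.4°, H = 36.90°: sin φ sin δ = 0.1054, cos φ cos δ cos H = 0.7153, so cos θ_z = 0.8207.
Top-of-atmosphere irradiance = S₀ cos θ_z = 1362 × 0.8207 = 1117.79 W/m².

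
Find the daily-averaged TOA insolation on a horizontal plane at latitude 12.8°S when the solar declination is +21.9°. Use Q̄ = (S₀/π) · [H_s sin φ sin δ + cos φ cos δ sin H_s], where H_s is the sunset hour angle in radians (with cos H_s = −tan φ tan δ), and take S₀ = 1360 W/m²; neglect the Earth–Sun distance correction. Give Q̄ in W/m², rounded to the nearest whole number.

−tan φ tan δ = −(-0.2272)(0.4020) = 0.0913; H_s = arccos(0.0913) = 84.76°. In radians, H_s = 1.4793.
H_s sin φ sin δ = 1.4793 × -0.2215 × 0.3730 = -0.1222.
cos φ cos δ sin H_s = 0.9751 × 0.9278 × 0.9958 = 0.9009.
Q̄ = (1360/π) × (-0.1222 + 0.9009) = 432.90 × 0.7787 = 337.10 W/m².

337 W/m²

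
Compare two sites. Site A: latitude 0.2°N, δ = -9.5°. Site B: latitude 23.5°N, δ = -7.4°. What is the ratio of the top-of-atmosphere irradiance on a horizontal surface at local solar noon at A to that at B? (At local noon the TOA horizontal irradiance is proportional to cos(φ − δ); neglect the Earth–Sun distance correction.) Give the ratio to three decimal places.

1.149

A: cos θ_z = cos(0.2° − (-9.5°)) = 0.9857.
B: cos θ_z = cos(23.5° − (-7.4°)) = 0.8581.
Ratio A/B = 0.9857 / 0.8581 = 1.1487.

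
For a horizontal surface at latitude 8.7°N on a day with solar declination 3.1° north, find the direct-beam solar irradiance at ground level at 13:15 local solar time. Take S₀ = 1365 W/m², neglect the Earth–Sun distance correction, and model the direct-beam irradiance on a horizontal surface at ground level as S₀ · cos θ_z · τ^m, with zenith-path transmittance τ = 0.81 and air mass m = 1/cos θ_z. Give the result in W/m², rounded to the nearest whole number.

Hour angle H = 15° × (13.25 − 12) = 18.75°.
cos θ_z = sin φ sin δ + cos φ cos δ cos H = (0.1513)(0.0541) + (0.9885)(0.9985)(0.9469) = 0.9428.
Air mass m = 1/cos θ_z = 1/0.9428 = 1.061; τ^m = 0.81^1.061 = 0.7997.
Surface direct beam = 1365 × 0.9428 × 0.7997 = 1029.15 W/m².

1029 W/m²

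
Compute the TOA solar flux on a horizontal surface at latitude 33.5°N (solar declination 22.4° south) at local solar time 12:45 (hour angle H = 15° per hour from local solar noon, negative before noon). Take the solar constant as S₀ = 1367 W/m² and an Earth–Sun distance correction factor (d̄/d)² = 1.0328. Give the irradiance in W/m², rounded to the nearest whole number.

Hour angle H = 15° × (12.75 − 12) = 11.25°.
cos θ_z = sin φ sin δ + cos φ cos δ cos H = (0.5519)(-0.3811) + (0.8339)(0.9245)(0.9808) = 0.5458.
Top-of-atmosphere irradiance = S₀ (d̄/d)² cos θ_z = 1367 × 1.0328 × 0.5458 = 770.58 W/m².

771 W/m²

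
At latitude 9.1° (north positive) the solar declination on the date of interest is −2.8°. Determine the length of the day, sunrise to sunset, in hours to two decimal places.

−tan φ tan δ = −(0.1602)(-0.0489) = 0.0078; H_s = arccos(0.0078) = 89.55°.
Day length = 2 H_s / 15° h⁻¹ = 179.10° / 15 = 11.940 h.

11.94 hours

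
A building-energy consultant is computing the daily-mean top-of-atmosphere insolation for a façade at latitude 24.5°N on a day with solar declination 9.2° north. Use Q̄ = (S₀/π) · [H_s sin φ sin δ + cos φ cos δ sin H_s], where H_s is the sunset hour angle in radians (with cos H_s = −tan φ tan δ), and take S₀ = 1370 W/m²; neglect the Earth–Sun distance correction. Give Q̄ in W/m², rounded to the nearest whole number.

438 W/m²

−tan φ tan δ = −(0.4557)(0.1620) = -0.0738; H_s = arccos(-0.0738) = 94.23°. In radians, H_s = 1.6446.
H_s sin φ sin δ = 1.6446 × 0.4147 × 0.1599 = 0.1091.
cos φ cos δ sin H_s = 0.9100 × 0.9871 × 0.9973 = 0.8958.
Q̄ = (1370/π) × (0.1091 + 0.8958) = 436.08 × 1.0049 = 438.22 W/m².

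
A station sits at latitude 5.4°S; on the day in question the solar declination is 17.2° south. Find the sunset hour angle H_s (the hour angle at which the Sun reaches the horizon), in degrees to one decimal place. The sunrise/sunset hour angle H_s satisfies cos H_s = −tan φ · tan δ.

91.7°

−tan φ tan δ = −(-0.0945)(-0.3096) = -0.0293; H_s = arccos(-0.0293) = 91.68°.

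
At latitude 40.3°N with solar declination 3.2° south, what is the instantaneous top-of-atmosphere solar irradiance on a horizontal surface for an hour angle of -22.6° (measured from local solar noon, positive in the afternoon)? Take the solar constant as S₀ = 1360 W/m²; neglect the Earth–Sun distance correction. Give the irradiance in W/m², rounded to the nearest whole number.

907 W/m²

cos θ_z = sin(40.3°) sin(-3.2°) + cos(40.3°) cos(-3.2°) cos(-22.60°) = -0.0361 + 0.7030 = 0.6669.
Top-of-atmosphere irradiance = S₀ cos θ_z = 1360 × 0.6669 = 906.98 W/m².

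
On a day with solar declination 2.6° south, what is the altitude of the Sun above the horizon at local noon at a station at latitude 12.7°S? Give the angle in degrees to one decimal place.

79.9°

At local solar noon the hour angle is zero, so the elevation is 90° − |φ − δ| = 90° − |-12.7° − (-2.6°)| = 90° − 10.1° = 79.9°.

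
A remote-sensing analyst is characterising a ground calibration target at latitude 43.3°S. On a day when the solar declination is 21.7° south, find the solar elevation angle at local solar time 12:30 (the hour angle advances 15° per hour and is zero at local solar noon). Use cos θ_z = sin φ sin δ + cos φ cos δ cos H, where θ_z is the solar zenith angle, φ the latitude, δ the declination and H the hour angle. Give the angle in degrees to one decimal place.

67.5°

Hour angle H = 15° × (12.5 − 12) = 7.50°.
cos θ_z = sin φ sin δ + cos φ cos δ cos H = (-0.6858)(-0.3697) + (0.7278)(0.9291)(0.9914) = 0.9239.
θ_z = arccos(0.9239) = 22.50°, so the elevation is 90° − 22.50° = 67.50°.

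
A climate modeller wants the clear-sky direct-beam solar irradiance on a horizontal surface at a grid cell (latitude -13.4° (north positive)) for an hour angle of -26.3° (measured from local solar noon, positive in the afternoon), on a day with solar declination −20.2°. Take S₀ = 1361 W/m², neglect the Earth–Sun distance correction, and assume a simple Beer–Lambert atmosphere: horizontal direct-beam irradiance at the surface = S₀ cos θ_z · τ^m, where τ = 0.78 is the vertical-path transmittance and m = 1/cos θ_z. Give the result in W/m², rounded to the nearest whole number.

With φ = -13.4°, δ = -20.2°, H = -26.30°: sin φ sin δ = 0.0800, cos φ cos δ cos H = 0.8184, so cos θ_z = 0.8984.
Air mass m = 1/cos θ_z = 1/0.8984 = 1.113; τ^m = 0.78^1.113 = 0.7584.
Surface direct beam = 1361 × 0.8984 × 0.7584 = 927.31 W/m².

927 W/m²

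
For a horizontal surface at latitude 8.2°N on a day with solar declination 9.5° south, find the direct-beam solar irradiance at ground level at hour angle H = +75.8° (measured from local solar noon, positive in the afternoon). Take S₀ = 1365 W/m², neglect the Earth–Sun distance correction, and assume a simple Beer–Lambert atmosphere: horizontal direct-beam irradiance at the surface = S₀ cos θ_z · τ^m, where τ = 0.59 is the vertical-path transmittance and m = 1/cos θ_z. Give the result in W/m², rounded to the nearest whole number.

26 W/m²

With φ = 8.2°, δ = -9.5°, H = 75.80°: sin φ sin δ = -0.0235, cos φ cos δ cos H = 0.2395, so cos θ_z = 0.2160.
Air mass m = 1/cos θ_z = 1/0.2160 = 4.630; τ^m = 0.59^4.630 = 0.0869.
Surface direct beam = 1365 × 0.2160 × 0.0869 = 25.62 W/m².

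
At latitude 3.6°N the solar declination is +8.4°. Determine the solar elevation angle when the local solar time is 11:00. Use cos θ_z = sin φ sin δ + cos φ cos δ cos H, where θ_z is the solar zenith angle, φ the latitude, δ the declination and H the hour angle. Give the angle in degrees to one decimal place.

74.3°

Hour angle H = 15° × (11 − 12) = -15.00°.
cos θ_z = sin(3.6°) sin(8.4°) + cos(3.6°) cos(8.4°) cos(-15.00°) = 0.0092 + 0.9537 = 0.9629.
θ_z = arccos(0.9629) = 15.66°, so the elevation is 90° − 15.66° = 74.34°.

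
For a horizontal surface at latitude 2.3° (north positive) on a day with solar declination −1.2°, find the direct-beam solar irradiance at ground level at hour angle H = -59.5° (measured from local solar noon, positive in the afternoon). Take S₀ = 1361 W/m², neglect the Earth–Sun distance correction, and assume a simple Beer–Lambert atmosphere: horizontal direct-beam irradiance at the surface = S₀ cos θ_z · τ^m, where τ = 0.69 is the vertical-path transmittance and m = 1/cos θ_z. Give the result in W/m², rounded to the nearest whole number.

331 W/m²

With φ = 2.3°, δ = -1.2°, H = -59.50°: sin φ sin δ = -0.0008, cos φ cos δ cos H = 0.5070, so cos θ_z = 0.5062.
Air mass m = 1/cos θ_z = 1/0.5062 = 1.976; τ^m = 0.69^1.976 = 0.4804.
Surface direct beam = 1361 × 0.5062 × 0.4804 = 330.97 W/m².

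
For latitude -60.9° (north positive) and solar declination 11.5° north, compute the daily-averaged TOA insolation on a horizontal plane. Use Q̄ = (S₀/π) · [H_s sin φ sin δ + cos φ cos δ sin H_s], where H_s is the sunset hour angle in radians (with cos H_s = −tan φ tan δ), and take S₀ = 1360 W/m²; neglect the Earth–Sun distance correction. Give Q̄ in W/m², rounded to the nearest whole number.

102 W/m²

cos H_s = −tan(-60.9°) · tan(11.5°) = 0.3655, so H_s = arccos(0.3655) = 68.56°. In radians, H_s = 1.1966.
H_s sin φ sin δ = 1.1966 × -0.8738 × 0.1994 = -0.2085.
cos φ cos δ sin H_s = 0.4863 × 0.9799 × 0.9308 = 0.4435.
Q̄ = (1360/π) × (-0.2085 + 0.4435) = 432.90 × 0.2350 = 101.73 W/m².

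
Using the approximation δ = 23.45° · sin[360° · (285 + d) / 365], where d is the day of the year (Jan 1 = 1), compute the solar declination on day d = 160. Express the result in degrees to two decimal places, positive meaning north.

360 × (285 + 160) / 365 = 438.904°; sin(438.904°) = 0.9813.
δ = 23.45 × 0.9813 = 23.011° ≈ +23.01°.

+23.01°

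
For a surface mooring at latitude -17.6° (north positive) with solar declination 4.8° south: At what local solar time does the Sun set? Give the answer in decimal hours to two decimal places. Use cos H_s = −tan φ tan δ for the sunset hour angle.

18.10 h

cos H_s = −tan(-17.6°) · tan(-4.8°) = -0.0266, so H_s = arccos(-0.0266) = 91.52°.
Sunset is at 12 + H_s/15 = 12 + 6.101 = 18.101 h local solar time.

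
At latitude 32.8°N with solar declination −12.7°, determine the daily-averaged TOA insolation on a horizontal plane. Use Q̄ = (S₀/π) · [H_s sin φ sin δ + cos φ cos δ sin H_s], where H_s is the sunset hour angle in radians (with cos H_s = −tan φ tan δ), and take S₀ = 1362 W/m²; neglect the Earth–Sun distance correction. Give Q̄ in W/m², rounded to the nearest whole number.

The sunset hour angle satisfies cos H_s = −tan φ tan δ = 0.1452, giving H_s = 81.65°. In radians, H_s = 1.4251.
H_s sin φ sin δ = 1.4251 × 0.5417 × -0.2198 = -0.1697.
cos φ cos δ sin H_s = 0.8406 × 0.9755 × 0.9894 = 0.8113.
Q̄ = (1362/π) × (-0.1697 + 0.8113) = 433.54 × 0.6416 = 278.16 W/m².

278 W/m²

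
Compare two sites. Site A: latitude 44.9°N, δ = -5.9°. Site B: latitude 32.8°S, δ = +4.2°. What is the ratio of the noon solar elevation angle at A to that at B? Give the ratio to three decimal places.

A: 90° − |44.9 − (-5.9)| = 39.20°.
B: 90° − |-32.8 − (4.2)| = 53.00°.
Ratio A/B = 39.2000 / 53.0000 = 0.7396.

0.740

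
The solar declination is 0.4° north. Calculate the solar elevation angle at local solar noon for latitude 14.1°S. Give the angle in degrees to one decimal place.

75.5°

At local solar noon the hour angle is zero, so the elevation is 90° − |φ − δ| = 90° − |-14.1° − (0.4°)| = 90° − 14.5° = 75.5°.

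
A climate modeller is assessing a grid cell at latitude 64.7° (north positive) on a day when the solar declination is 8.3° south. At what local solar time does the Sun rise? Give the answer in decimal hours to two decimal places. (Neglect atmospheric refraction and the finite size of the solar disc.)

cos H_s = −tan(64.7°) · tan(-8.3°) = 0.3086, so H_s = arccos(0.3086) = 72.03°.
Sunrise is at 12 − H_s/15 = 12 − 4.802 = 7.198 h local solar time.

7.20 h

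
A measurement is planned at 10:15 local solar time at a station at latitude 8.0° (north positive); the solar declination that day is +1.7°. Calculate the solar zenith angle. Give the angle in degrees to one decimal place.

26.9°

Hour angle H = 15° × (10.25 − 12) = -26.25°.
With φ = 8.0°, δ = 1.7°, H = -26.25°: sin φ sin δ = 0.0041, cos φ cos δ cos H = 0.8878, so cos θ_z = 0.8919.
θ_z = arccos(0.8919) = 26.89°.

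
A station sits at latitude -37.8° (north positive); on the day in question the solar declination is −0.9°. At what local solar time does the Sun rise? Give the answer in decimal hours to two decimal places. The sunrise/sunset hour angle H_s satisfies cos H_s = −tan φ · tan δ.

5.95 h

−tan φ tan δ = −(-0.7757)(-0.0157) = -0.0122; H_s = arccos(-0.0122) = 90.70°.
Sunrise is at 12 − H_s/15 = 12 − 6.047 = 5.953 h local solar time.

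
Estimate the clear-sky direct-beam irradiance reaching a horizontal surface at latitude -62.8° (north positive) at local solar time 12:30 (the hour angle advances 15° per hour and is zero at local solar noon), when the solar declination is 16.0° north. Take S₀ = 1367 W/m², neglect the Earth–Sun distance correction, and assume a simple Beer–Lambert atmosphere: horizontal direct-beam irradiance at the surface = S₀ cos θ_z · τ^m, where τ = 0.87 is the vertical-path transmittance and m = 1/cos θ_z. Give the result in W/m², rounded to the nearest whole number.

125 W/m²

Hour angle H = 15° × (12.5 − 12) = 7.50°.
cos θ_z = sin φ sin δ + cos φ cos δ cos H = (-0.8894)(0.2756) + (0.4571)(0.9613)(0.9914) = 0.1905.
Air mass m = 1/cos θ_z = 1/0.1905 = 5.249; τ^m = 0.87^5.249 = 0.4814.
Surface direct beam = 1367 × 0.1905 × 0.4814 = 125.36 W/m².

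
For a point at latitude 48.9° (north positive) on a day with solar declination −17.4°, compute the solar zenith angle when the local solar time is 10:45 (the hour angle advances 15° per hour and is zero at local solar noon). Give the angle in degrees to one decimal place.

68.4°

Hour angle H = 15° × (10.75 − 12) = -18.75°.
cos θ_z = sin(48.9°) sin(-17.4°) + cos(48.9°) cos(-17.4°) cos(-18.75°) = -0.2253 + 0.5940 = 0.3687.
θ_z = arccos(0.3687) = 68.36°.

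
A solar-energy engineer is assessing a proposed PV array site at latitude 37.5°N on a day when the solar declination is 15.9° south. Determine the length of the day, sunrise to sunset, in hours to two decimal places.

10.32 hours

The sunset hour angle satisfies cos H_s = −tan φ tan δ = 0.2186, giving H_s = 77.37°.
Day length = 2 H_s / 15° h⁻¹ = 154.74° / 15 = 10.316 h.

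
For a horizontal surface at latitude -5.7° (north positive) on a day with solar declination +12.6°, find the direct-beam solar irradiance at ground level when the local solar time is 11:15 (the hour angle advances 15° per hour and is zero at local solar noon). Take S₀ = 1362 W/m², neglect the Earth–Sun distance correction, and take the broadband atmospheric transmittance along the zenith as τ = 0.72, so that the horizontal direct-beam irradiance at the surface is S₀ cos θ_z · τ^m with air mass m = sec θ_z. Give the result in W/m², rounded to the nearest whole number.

891 W/m²

Hour angle H = 15° × (11.25 − 12) = -11.25°.
With φ = -5.7°, δ = 12.6°, H = -11.25°: sin φ sin δ = -0.0217, cos φ cos δ cos H = 0.9524, so cos θ_z = 0.9307.
Air mass m = 1/cos θ_z = 1/0.9307 = 1.074; τ^m = 0.72^1.074 = 0.7027.
Surface direct beam = 1362 × 0.9307 × 0.7027 = 890.75 W/m².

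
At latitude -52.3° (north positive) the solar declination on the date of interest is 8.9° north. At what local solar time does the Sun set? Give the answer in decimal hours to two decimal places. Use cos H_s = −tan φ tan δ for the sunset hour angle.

17.22 h

cos H_s = −tan(-52.3°) · tan(8.9°) = 0.2026, so H_s = arccos(0.2026) = 78.31°.
Sunset is at 12 + H_s/15 = 12 + 5.221 = 17.221 h local solar time.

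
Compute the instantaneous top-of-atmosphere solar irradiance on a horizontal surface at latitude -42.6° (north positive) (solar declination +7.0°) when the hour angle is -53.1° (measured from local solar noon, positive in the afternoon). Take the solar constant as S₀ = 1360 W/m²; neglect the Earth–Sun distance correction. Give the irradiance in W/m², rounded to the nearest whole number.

484 W/m²

With φ = -42.6°, δ = 7.0°, H = -53.10°: sin φ sin δ = -0.0825, cos φ cos δ cos H = 0.4387, so cos θ_z = 0.3562.
Top-of-atmosphere irradiance = S₀ cos θ_z = 1360 × 0.3562 = 484.43 W/m².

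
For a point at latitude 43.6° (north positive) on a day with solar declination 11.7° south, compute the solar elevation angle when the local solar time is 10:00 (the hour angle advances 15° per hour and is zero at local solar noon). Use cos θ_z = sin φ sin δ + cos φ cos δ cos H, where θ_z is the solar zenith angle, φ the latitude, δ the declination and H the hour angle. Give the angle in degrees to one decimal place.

Hour angle H = 15° × (10 − 12) = -30.00°.
With φ = 43.6°, δ = -11.7°, H = -30.00°: sin φ sin δ = -0.1398, cos φ cos δ cos H = 0.6141, so cos θ_z = 0.4743.
θ_z = arccos(0.4743) = 61.69°, so the elevation is 90° − 61.69° = 28.31°.

28.3°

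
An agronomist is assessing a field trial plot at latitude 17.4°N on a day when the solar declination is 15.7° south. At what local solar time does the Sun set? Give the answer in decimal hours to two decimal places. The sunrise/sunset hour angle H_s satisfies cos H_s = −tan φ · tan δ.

17.66 h

cos H_s = −tan(17.4°) · tan(-15.7°) = 0.0881, so H_s = arccos(0.0881) = 84.95°.
Sunset is at 12 + H_s/15 = 12 + 5.663 = 17.663 h local solar time.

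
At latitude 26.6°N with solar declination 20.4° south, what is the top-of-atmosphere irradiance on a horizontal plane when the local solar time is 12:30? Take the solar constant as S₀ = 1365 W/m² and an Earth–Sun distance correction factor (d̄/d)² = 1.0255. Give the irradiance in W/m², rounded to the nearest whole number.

945 W/m²

Hour angle H = 15° × (12.5 − 12) = 7.50°.
With φ = 26.6°, δ = -20.4°, H = 7.50°: sin φ sin δ = -0.1561, cos φ cos δ cos H = 0.8309, so cos θ_z = 0.6748.
Top-of-atmosphere irradiance = S₀ (d̄/d)² cos θ_z = 1365 × 1.0255 × 0.6748 = 944.59 W/m².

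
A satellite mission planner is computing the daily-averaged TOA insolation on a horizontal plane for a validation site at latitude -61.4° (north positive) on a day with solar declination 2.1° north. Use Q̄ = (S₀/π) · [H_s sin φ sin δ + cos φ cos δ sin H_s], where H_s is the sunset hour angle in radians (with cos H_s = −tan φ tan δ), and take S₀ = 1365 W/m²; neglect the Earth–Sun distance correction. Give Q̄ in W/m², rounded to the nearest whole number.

186 W/m²

cos H_s = −tan(-61.4°) · tan(2.1°) = 0.0673, so H_s = arccos(0.0673) = 86.14°. In radians, H_s = 1.5034.
H_s sin φ sin δ = 1.5034 × -0.8780 × 0.0366 = -0.0483.
cos φ cos δ sin H_s = 0.4787 × 0.9993 × 0.9977 = 0.4773.
Q̄ = (1365/π) × (-0.0483 + 0.4773) = 434.49 × 0.4290 = 186.40 W/m².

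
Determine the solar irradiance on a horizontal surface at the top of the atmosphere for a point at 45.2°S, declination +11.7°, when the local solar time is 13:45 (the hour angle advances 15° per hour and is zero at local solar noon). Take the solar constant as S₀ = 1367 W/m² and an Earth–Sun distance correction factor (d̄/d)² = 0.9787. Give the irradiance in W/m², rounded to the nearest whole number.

635 W/m²

Hour angle H = 15° × (13.75 − 12) = 26.25°.
cos θ_z = sin(-45.2°) sin(11.7°) + cos(-45.2°) cos(11.7°) cos(26.25°) = -0.1439 + 0.6188 = 0.4749.
Top-of-atmosphere irradiance = S₀ (d̄/d)² cos θ_z = 1367 × 0.9787 × 0.4749 = 635.36 W/m².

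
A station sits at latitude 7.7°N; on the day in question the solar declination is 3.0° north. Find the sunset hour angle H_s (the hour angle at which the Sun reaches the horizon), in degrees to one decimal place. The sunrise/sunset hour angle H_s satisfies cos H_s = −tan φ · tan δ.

90.4°

−tan φ tan δ = −(0.1352)(0.0524) = -0.0071; H_s = arccos(-0.0071) = 90.41°.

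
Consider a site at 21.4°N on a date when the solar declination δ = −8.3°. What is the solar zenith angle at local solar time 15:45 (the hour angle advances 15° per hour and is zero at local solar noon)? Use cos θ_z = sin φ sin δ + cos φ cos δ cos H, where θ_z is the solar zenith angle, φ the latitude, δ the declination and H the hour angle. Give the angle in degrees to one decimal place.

Hour angle H = 15° × (15.75 − 12) = 56.25°.
With φ = 21.4°, δ = -8.3°, H = 56.25°: sin φ sin δ = -0.0527, cos φ cos δ cos H = 0.5118, so cos θ_z = 0.4591.
θ_z = arccos(0.4591) = 62.67°.

62.7°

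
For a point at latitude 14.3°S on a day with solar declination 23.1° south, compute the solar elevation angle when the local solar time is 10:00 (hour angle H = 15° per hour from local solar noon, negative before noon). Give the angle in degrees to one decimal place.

60.3°

Hour angle H = 15° × (10 − 12) = -30.00°.
cos θ_z = sin(-14.3°) sin(-23.1°) + cos(-14.3°) cos(-23.1°) cos(-30.00°) = 0.0969 + 0.7719 = 0.8688.
θ_z = arccos(0.8688) = 29.68°, so the elevation is 90° − 29.68° = 60.32°.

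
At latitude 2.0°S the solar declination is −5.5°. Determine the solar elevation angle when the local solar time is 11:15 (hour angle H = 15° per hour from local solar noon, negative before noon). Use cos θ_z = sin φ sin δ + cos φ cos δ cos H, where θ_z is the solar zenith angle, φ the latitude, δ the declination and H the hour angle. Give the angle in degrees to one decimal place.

Hour angle H = 15° × (11.25 − 12) = -11.25°.
With φ = -2.0°, δ = -5.5°, H = -11.25°: sin φ sin δ = 0.0033, cos φ cos δ cos H = 0.9757, so cos θ_z = 0.9790.
θ_z = arccos(0.9790) = 11.76°, so the elevation is 90° − 11.76° = 78.24°.

78.2°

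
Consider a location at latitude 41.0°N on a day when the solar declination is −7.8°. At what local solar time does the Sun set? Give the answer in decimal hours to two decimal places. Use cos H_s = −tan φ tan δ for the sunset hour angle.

The sunset hour angle satisfies cos H_s = −tan φ tan δ = 0.1191, giving H_s = 83.16°.
Sunset is at 12 + H_s/15 = 12 + 5.544 = 17.544 h local solar time.

17.54 h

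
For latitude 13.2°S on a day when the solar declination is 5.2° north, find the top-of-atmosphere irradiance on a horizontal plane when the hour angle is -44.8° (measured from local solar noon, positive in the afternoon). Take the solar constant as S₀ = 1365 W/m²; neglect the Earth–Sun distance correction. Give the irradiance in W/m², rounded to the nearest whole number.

911 W/m²

With φ = -13.2°, δ = 5.2°, H = -44.80°: sin φ sin δ = -0.0207, cos φ cos δ cos H = 0.6880, so cos θ_z = 0.6673.
Top-of-atmosphere irradiance = S₀ cos θ_z = 1365 × 0.6673 = 910.86 W/m².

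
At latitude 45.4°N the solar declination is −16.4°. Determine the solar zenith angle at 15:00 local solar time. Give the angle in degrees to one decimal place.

Hour angle H = 15° × (15 − 12) = 45.00°.
cos θ_z = sin(45.4°) sin(-16.4°) + cos(45.4°) cos(-16.4°) cos(45.00°) = -0.2010 + 0.4763 = 0.2753.
θ_z = arccos(0.2753) = 74.02°.

74.0°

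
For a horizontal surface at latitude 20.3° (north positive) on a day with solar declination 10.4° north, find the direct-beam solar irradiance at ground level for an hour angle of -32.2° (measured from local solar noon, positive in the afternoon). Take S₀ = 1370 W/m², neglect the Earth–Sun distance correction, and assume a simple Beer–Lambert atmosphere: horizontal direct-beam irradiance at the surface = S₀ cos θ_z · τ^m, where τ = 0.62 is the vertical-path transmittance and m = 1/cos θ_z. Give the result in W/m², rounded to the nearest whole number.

655 W/m²

cos θ_z = sin φ sin δ + cos φ cos δ cos H = (0.3469)(0.1805) + (0.9379)(0.9836)(0.8462) = 0.8433.
Air mass m = 1/cos θ_z = 1/0.8433 = 1.186; τ^m = 0.62^1.186 = 0.5673.
Surface direct beam = 1370 × 0.8433 × 0.5673 = 655.41 W/m².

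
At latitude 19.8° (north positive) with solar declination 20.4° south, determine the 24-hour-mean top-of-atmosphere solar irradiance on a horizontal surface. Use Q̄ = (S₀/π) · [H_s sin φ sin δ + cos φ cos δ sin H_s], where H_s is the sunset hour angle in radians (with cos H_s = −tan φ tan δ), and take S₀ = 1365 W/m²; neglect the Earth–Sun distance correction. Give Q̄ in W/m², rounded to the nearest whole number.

306 W/m²

−tan φ tan δ = −(0.3600)(-0.3719) = 0.1339; H_s = arccos(0.1339) = 82.30°. In radians, H_s = 1.4364.
H_s sin φ sin δ = 1.4364 × 0.3387 × -0.3486 = -0.1696.
cos φ cos δ sin H_s = 0.9409 × 0.9373 × 0.9910 = 0.8740.
Q̄ = (1365/π) × (-0.1696 + 0.8740) = 434.49 × 0.7044 = 306.05 W/m².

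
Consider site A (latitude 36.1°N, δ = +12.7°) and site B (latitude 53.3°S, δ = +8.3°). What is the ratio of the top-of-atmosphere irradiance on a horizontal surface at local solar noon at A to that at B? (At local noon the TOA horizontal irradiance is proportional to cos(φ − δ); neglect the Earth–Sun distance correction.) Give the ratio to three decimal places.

1.930

A: cos θ_z = cos(36.1° − (12.7°)) = 0.9178.
B: cos θ_z = cos(-53.3° − (8.3°)) = 0.4756.
Ratio A/B = 0.9178 / 0.4756 = 1.9298.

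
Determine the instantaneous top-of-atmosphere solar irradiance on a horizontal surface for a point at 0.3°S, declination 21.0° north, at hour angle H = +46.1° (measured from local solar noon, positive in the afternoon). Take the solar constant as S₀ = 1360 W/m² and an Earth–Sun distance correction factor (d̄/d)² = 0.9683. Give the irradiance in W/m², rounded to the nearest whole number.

cos θ_z = sin(-0.3°) sin(21.0°) + cos(-0.3°) cos(21.0°) cos(46.10°) = -0.0019 + 0.6473 = 0.6454.
Top-of-atmosphere irradiance = S₀ (d̄/d)² cos θ_z = 1360 × 0.9683 × 0.6454 = 849.92 W/m².

850 W/m²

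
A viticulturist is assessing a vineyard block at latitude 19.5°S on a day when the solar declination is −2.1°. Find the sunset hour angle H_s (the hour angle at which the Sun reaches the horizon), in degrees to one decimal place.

90.7°

cos H_s = −tan(-19.5°) · tan(-2.1°) = -0.0130, so H_s = arccos(-0.0130) = 90.74°.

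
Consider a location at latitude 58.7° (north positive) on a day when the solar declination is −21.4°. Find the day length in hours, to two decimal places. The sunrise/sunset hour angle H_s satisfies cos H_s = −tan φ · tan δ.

6.65 hours

The sunset hour angle satisfies cos H_s = −tan φ tan δ = 0.6446, giving H_s = 49.86°.
Day length = 2 H_s / 15° h⁻¹ = 99.72° / 15 = 6.648 h.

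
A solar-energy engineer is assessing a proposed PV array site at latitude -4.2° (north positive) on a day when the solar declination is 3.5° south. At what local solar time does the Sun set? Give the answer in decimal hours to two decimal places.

The sunset hour angle satisfies cos H_s = −tan φ tan δ = -0.0045, giving H_s = 90.26°.
Sunset is at 12 + H_s/15 = 12 + 6.017 = 18.017 h local solar time.

18.02 h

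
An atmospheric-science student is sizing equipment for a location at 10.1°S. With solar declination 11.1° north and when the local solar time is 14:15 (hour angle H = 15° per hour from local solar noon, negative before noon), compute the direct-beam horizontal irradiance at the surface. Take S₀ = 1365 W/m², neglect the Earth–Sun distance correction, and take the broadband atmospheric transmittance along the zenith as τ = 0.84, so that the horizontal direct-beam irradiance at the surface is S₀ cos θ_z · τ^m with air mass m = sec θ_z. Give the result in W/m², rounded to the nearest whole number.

837 W/m²

Hour angle H = 15° × (14.25 − 12) = 33.75°.
cos θ_z = sin φ sin δ + cos φ cos δ cos H = (-0.1754)(0.1925) + (0.9845)(0.9813)(0.8315) = 0.7695.
Air mass m = 1/cos θ_z = 1/0.7695 = 1.300; τ^m = 0.84^1.300 = 0.7972.
Surface direct beam = 1365 × 0.7695 × 0.7972 = 837.35 W/m².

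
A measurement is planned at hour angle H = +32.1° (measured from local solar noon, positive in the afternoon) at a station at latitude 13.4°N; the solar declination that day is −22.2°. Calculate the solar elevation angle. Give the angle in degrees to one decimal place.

42.5°

cos θ_z = sin(13.4°) sin(-22.2°) + cos(13.4°) cos(-22.2°) cos(32.10°) = -0.0876 + 0.7630 = 0.6754.
θ_z = arccos(0.6754) = 47.51°, so the elevation is 90° − 47.51° = 42.49°.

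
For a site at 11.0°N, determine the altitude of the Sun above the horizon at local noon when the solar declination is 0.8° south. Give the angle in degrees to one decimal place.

At local solar noon the hour angle is zero, so the elevation is 90° − |φ − δ| = 90° − |11.0° − (-0.8°)| = 90° − 11.8° = 78.2°.

78.2°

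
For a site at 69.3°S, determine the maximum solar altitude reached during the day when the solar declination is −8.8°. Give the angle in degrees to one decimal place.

At local solar noon the hour angle is zero, so the elevation is 90° − |φ − δ| = 90° − |-69.3° − (-8.8°)| = 90° − 60.5° = 29.5°.

29.5°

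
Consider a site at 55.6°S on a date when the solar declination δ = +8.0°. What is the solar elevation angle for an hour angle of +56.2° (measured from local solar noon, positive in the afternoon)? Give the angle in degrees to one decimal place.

With φ = -55.6°, δ = 8.0°, H = 56.20°: sin φ sin δ = -0.1148, cos φ cos δ cos H = 0.3112, so cos θ_z = 0.1964.
θ_z = arccos(0.1964) = 78.67°, so the elevation is 90° − 78.67° = 11.33°.

11.3°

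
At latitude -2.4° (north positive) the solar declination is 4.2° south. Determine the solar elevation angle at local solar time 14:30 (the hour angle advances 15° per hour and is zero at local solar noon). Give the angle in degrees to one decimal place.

52.5°

Hour angle H = 15° × (14.5 − 12) = 37.50°.
cos θ_z = sin φ sin δ + cos φ cos δ cos H = (-0.0419)(-0.0732) + (0.9991)(0.9973)(0.7934) = 0.7936.
θ_z = arccos(0.7936) = 37.48°, so the elevation is 90° − 37.48° = 52.52°.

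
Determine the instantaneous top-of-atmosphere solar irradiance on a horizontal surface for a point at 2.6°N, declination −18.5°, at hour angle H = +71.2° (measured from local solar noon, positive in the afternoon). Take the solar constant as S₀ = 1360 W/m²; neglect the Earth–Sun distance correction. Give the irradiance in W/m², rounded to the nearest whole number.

With φ = 2.6°, δ = -18.5°, H = 71.20°: sin φ sin δ = -0.0144, cos φ cos δ cos H = 0.3053, so cos θ_z = 0.2909.
Top-of-atmosphere irradiance = S₀ cos θ_z = 1360 × 0.2909 = 395.62 W/m².

396 W/m²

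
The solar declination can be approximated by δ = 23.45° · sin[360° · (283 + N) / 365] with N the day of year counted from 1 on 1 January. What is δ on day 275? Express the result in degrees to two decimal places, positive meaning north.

-4.22°

360 × (283 + 275) / 365 = 550.356°; sin(550.356°) = -0.1798.
δ = 23.45 × -0.1798 = -4.216° ≈ -4.22°.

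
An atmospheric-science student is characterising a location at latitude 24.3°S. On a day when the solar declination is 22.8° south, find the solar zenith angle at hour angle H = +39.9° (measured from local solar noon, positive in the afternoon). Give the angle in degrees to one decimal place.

cos θ_z = sin(-24.3°) sin(-22.8°) + cos(-24.3°) cos(-22.8°) cos(39.90°) = 0.1595 + 0.6446 = 0.8041.
θ_z = arccos(0.8041) = 36.48°.

36.5°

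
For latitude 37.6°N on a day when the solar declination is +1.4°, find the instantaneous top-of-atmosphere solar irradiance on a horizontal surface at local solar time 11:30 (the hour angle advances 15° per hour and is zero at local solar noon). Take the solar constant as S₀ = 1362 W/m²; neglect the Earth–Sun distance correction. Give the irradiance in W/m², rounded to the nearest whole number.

Hour angle H = 15° × (11.5 − 12) = -7.50°.
cos θ_z = sin φ sin δ + cos φ cos δ cos H = (0.6101)(0.0244) + (0.7923)(0.9997)(0.9914) = 0.8001.
Top-of-atmosphere irradiance = S₀ cos θ_z = 1362 × 0.8001 = 1089.74 W/m².

1090 W/m²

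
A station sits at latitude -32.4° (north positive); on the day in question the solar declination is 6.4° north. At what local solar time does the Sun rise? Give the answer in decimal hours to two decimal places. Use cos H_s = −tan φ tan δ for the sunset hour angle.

6.27 h

−tan φ tan δ = −(-0.6346)(0.1122) = 0.0712; H_s = arccos(0.0712) = 85.92°.
Sunrise is at 12 − H_s/15 = 12 − 5.728 = 6.272 h local solar time.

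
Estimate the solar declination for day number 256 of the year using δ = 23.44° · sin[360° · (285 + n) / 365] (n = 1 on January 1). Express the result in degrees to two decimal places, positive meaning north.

+2.62°

360 × (285 + 256) / 365 = 533.589°; sin(533.589°) = 0.1117.
δ = 23.44 × 0.1117 = 2.618° ≈ +2.62°.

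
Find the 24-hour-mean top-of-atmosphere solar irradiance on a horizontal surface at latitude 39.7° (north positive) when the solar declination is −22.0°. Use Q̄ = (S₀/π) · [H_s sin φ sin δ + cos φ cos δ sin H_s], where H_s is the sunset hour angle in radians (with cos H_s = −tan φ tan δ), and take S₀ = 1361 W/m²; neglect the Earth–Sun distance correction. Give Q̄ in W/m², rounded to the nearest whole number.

−tan φ tan δ = −(0.8302)(-0.4040) = 0.3354; H_s = arccos(0.3354) = 70.40°. In radians, H_s = 1.2287.
H_s sin φ sin δ = 1.2287 × 0.6388 × -0.3746 = -0.2940.
cos φ cos δ sin H_s = 0.7694 × 0.9272 × 0.9421 = 0.6721.
Q̄ = (1361/π) × (-0.2940 + 0.6721) = 433.22 × 0.3781 = 163.80 W/m².

164 W/m²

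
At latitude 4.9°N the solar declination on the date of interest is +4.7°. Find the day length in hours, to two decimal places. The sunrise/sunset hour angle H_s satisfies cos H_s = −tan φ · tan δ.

12.05 hours

cos H_s = −tan(4.9°) · tan(4.7°) = -0.0070, so H_s = arccos(-0.0070) = 90.40°.
Day length = 2 H_s / 15° h⁻¹ = 180.80° / 15 = 12.053 h.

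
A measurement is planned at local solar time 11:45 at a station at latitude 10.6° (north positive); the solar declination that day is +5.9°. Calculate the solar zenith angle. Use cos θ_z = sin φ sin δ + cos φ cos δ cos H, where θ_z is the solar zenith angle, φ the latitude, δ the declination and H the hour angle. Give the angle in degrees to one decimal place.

6.0°

Hour angle H = 15° × (11.75 − 12) = -3.75°.
cos θ_z = sin(10.6°) sin(5.9°) + cos(10.6°) cos(5.9°) cos(-3.75°) = 0.0189 + 0.9756 = 0.9945.
θ_z = arccos(0.9945) = 6.01°.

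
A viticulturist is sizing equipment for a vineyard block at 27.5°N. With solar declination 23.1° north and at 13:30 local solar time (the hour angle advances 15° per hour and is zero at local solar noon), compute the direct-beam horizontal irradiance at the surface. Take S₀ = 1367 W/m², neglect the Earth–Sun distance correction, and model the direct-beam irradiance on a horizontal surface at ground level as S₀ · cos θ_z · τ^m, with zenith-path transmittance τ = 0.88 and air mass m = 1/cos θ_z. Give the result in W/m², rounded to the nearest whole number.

1115 W/m²

Hour angle H = 15° × (13.5 − 12) = 22.50°.
cos θ_z = sin(27.5°) sin(23.1°) + cos(27.5°) cos(23.1°) cos(22.50°) = 0.1812 + 0.7538 = 0.9350.
Air mass m = 1/cos θ_z = 1/0.9350 = 1.070; τ^m = 0.88^1.070 = 0.8722.
Surface direct beam = 1367 × 0.9350 × 0.8722 = 1114.80 W/m².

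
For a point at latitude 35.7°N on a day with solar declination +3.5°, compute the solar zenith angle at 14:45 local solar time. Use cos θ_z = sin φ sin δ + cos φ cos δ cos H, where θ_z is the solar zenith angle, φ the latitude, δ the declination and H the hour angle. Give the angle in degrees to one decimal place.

49.8°

Hour angle H = 15° × (14.75 − 12) = 41.25°.
cos θ_z = sin(35.7°) sin(3.5°) + cos(35.7°) cos(3.5°) cos(41.25°) = 0.0356 + 0.6094 = 0.6450.
θ_z = arccos(0.6450) = 49.83°.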